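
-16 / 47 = -0.34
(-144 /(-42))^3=13824 /343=40.30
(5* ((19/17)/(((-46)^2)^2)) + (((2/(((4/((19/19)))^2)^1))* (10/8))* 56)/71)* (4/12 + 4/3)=3330141625/16212868176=0.21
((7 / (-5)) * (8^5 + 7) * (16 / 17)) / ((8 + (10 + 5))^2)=-81.64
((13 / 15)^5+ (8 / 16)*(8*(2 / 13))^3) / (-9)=-2370930721 / 15015121875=-0.16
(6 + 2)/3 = 8/3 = 2.67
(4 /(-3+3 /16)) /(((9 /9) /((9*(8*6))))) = -3072 /5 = -614.40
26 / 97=0.27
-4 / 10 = -2 / 5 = -0.40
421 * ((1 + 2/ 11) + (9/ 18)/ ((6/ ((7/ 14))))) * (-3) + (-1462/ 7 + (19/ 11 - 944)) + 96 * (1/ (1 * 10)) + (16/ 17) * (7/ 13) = -1828500097/ 680680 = -2686.28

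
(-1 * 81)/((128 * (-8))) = 81/1024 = 0.08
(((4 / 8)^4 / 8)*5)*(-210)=-525 / 64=-8.20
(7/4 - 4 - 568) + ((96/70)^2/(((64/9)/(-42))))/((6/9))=-410839/700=-586.91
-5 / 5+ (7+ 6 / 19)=120 / 19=6.32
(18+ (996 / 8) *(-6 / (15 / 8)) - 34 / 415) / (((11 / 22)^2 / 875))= -110530000 / 83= -1331686.75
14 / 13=1.08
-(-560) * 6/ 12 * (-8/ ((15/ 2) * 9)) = -896/ 27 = -33.19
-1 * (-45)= 45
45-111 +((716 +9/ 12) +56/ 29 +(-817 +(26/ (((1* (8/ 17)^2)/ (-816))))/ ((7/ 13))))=-144605105/ 812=-178085.10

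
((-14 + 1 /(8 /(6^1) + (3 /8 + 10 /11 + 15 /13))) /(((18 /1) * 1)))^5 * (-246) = 454942213319133256993356250 /7149341598700487684637069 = 63.63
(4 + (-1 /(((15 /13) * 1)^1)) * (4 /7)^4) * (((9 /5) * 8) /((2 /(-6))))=-168.81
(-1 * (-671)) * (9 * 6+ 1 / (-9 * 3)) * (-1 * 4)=-3910588 / 27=-144836.59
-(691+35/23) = -15928/23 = -692.52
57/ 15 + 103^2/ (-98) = -51183/ 490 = -104.46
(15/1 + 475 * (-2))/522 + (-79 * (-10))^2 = 325779265/522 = 624098.21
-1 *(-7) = 7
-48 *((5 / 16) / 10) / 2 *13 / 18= -13 / 24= -0.54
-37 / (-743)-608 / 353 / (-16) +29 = 7647386 / 262279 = 29.16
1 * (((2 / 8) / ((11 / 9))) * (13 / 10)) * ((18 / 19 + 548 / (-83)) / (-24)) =173901 / 2775520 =0.06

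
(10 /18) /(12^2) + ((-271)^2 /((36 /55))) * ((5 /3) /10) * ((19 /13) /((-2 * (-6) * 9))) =76747015 /303264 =253.07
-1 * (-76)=76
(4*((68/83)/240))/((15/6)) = 34/6225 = 0.01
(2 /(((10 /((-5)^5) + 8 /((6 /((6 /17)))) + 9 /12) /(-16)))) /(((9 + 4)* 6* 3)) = -680000 /6053463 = -0.11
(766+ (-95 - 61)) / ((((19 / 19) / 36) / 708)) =15547680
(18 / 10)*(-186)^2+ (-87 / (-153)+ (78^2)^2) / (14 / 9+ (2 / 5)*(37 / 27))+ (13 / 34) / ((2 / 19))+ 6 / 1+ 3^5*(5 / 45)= 213125961911 / 12070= 17657494.77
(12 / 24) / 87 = 1 / 174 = 0.01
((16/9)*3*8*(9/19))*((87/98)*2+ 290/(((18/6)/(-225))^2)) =30693633408/931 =32968456.94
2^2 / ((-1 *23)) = -4 / 23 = -0.17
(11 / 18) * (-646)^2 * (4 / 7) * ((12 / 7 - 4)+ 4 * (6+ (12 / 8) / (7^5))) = 3350661880016 / 1058841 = 3164461.78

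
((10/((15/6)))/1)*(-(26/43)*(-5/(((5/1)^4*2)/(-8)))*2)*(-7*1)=5824/5375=1.08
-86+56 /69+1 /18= -35245 /414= -85.13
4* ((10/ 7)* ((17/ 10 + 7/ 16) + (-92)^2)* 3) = 145133.79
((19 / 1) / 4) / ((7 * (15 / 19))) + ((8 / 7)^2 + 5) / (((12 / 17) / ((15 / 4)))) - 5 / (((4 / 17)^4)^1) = -300474347 / 188160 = -1596.91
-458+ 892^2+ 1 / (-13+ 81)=54074009 / 68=795206.01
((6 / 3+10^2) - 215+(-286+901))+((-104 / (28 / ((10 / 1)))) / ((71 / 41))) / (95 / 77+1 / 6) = 22356814 / 45937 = 486.68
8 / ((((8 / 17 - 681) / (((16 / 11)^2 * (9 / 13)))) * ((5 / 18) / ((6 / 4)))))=-8460288 / 90990185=-0.09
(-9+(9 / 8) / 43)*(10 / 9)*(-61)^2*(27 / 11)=-172300905 / 1892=-91068.13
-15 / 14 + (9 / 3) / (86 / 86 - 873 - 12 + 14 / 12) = -79707 / 74158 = -1.07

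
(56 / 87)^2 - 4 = -27140 / 7569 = -3.59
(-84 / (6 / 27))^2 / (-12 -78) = -7938 / 5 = -1587.60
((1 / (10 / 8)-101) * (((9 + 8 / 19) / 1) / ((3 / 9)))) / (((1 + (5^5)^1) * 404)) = -89679 / 39991960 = -0.00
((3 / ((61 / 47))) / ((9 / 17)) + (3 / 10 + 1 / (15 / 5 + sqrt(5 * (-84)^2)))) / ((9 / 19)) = 532 * sqrt(5) / 105813 + 211936963 / 21515310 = 9.86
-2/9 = -0.22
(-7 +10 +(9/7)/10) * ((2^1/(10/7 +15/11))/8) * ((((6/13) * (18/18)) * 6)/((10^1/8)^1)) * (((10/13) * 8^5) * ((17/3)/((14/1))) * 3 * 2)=48310124544/1271725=37987.87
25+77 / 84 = 311 / 12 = 25.92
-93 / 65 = -1.43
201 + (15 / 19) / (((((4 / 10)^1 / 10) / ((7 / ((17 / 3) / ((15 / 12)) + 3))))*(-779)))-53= 247492549 / 1672513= 147.98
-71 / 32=-2.22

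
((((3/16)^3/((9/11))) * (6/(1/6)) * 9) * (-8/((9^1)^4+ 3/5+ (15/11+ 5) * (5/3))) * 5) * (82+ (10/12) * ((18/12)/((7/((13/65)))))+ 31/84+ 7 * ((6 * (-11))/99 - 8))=-671123475/1943269888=-0.35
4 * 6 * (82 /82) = 24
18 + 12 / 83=1506 / 83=18.14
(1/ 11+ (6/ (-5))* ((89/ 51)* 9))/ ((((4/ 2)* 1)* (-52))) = 1349/ 7480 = 0.18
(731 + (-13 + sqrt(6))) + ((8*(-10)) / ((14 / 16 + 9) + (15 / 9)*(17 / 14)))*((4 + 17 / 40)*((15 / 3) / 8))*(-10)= sqrt(6) + 1806982 / 1999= 906.39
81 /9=9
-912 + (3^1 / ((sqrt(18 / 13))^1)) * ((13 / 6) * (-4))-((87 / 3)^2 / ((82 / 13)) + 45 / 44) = -1887619 / 1804-13 * sqrt(26) / 3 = -1068.45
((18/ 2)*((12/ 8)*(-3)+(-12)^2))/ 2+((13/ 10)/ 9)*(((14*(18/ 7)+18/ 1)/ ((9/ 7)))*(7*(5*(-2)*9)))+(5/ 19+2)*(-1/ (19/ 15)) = -4615077/ 1444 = -3196.04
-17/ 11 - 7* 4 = -325/ 11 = -29.55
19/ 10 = 1.90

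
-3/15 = -1/5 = -0.20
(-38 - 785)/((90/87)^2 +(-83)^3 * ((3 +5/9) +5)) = 6229287/37027202659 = 0.00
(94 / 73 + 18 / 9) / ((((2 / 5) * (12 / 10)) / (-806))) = -403000 / 73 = -5520.55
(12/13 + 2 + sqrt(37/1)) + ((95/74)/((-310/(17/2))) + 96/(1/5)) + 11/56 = sqrt(37) + 100845781/208754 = 489.17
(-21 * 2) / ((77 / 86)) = -516 / 11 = -46.91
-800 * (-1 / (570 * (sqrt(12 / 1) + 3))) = -80 / 57 + 160 * sqrt(3) / 171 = 0.22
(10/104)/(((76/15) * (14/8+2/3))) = 225/28652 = 0.01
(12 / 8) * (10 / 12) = 5 / 4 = 1.25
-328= -328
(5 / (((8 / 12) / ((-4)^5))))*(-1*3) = 23040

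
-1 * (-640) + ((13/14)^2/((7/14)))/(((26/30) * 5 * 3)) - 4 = 62341/98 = 636.13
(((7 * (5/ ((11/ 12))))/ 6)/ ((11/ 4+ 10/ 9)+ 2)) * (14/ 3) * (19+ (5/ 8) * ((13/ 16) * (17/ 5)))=1949955/ 18568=105.02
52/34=26/17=1.53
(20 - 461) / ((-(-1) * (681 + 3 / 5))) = -735 / 1136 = -0.65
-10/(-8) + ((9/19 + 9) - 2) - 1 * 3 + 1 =511/76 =6.72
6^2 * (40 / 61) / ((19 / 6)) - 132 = -144348 / 1159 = -124.55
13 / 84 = 0.15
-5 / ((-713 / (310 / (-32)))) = -25 / 368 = -0.07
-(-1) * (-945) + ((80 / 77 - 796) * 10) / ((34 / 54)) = -17764245 / 1309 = -13570.85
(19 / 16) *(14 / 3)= 133 / 24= 5.54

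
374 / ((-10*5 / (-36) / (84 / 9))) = 62832 / 25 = 2513.28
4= 4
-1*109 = -109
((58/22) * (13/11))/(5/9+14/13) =44109/23111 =1.91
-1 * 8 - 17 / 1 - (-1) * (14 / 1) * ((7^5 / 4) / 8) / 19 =362.00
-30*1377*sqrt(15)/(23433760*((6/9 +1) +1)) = -12393*sqrt(15)/18747008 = -0.00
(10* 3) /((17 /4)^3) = 1920 /4913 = 0.39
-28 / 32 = -0.88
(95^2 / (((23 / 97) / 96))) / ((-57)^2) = 77600 / 69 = 1124.64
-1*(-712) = 712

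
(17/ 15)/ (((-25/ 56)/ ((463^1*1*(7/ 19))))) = -3085432/ 7125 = -433.04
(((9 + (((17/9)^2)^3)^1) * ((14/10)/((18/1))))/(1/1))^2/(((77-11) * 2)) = 0.14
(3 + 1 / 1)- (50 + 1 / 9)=-415 / 9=-46.11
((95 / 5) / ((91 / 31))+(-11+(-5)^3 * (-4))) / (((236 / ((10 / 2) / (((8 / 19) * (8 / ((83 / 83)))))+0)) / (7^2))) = 936985 / 6136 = 152.70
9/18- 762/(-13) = 1537/26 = 59.12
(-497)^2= 247009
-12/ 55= -0.22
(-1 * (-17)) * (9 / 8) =153 / 8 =19.12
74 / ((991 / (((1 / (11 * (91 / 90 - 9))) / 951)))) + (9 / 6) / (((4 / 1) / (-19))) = -141621569271 / 19876708984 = -7.13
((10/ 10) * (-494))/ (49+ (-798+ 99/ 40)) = 1520/ 2297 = 0.66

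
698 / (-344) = -2.03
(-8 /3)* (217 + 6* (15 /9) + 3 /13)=-23632 /39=-605.95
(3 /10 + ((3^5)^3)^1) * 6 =430467219 /5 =86093443.80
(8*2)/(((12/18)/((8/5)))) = 192/5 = 38.40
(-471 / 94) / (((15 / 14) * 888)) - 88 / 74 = -249259 / 208680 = -1.19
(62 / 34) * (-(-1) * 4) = 124 / 17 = 7.29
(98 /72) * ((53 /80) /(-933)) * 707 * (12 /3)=-1836079 /671760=-2.73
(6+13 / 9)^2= 4489 / 81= 55.42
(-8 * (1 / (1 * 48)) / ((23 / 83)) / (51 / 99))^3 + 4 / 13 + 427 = 425.72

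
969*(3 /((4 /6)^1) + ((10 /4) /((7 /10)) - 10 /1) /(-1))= 148257 /14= 10589.79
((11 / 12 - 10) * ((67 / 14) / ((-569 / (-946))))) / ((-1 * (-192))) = -3454319 / 9176832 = -0.38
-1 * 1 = -1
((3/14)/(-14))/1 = -3/196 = -0.02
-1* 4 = -4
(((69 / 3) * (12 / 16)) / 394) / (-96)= -0.00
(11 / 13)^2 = 121 / 169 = 0.72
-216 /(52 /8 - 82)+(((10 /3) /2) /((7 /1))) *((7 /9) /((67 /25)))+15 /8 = 10500289 /2185272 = 4.81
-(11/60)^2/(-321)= 0.00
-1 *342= -342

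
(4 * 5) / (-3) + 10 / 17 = -6.08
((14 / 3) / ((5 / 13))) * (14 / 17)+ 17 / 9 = 9089 / 765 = 11.88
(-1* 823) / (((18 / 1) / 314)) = -14356.78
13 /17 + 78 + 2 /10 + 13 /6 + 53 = 68407 /510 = 134.13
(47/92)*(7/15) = 329/1380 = 0.24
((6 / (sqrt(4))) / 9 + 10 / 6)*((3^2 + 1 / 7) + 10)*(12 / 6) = 536 / 7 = 76.57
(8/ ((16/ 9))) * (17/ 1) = 153/ 2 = 76.50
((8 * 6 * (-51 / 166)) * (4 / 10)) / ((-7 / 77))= 26928 / 415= 64.89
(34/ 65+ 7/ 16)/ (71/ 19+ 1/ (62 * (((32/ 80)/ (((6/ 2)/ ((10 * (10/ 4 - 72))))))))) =81789129/ 318161740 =0.26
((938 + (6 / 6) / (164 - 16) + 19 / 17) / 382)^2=5582998688569 / 923736276544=6.04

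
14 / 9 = 1.56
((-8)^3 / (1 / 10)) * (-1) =5120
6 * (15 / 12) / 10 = 3 / 4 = 0.75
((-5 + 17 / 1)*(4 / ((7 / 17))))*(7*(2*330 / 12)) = 44880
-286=-286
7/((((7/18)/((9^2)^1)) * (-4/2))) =-729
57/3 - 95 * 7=-646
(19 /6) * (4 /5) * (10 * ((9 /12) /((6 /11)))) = 209 /6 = 34.83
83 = 83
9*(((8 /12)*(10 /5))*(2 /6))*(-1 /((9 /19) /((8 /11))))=-608 /99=-6.14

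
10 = 10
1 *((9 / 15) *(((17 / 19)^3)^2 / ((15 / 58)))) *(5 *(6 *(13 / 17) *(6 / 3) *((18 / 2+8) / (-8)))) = -27299590539 / 235229405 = -116.06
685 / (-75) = -137 / 15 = -9.13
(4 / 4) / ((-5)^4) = 1 / 625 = 0.00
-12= -12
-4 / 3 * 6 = -8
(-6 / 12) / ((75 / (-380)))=38 / 15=2.53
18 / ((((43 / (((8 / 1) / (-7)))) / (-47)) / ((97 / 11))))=656496 / 3311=198.28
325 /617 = 0.53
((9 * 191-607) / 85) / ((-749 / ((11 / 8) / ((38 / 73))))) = -111617 / 2419270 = -0.05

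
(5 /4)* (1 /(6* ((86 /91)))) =455 /2064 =0.22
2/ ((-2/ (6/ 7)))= -6/ 7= -0.86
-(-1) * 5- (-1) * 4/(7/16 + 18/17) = 3123/407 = 7.67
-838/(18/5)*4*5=-41900/9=-4655.56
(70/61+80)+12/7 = 35382/427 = 82.86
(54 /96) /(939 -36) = 0.00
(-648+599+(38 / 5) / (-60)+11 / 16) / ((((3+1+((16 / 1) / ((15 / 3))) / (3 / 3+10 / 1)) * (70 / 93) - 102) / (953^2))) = 18001889409163 / 40416800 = 445406.10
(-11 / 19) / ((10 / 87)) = -957 / 190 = -5.04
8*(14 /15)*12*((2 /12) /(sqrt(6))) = 112*sqrt(6) /45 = 6.10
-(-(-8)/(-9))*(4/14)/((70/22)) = 176/2205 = 0.08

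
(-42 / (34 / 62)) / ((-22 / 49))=31899 / 187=170.58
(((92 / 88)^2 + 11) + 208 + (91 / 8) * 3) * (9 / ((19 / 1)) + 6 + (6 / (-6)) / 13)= 97202785 / 59774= 1626.17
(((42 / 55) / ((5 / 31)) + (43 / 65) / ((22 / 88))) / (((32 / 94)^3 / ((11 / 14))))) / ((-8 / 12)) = -4109210517 / 18636800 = -220.49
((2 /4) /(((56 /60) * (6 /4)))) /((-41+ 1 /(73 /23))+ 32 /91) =-4745 /535868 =-0.01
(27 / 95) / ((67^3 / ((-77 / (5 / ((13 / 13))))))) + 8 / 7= 1142884847 / 1000036975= 1.14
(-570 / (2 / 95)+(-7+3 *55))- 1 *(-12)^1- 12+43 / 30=-807467 / 30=-26915.57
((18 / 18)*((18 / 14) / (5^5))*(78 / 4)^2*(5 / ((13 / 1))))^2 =1108809 / 306250000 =0.00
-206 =-206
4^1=4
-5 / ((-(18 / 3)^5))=5 / 7776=0.00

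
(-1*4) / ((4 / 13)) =-13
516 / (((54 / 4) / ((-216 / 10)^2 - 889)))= -3632984 / 225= -16146.60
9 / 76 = 0.12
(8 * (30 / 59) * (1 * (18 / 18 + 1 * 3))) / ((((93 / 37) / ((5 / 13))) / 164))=9708800 / 23777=408.33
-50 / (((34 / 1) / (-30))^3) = 168750 / 4913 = 34.35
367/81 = 4.53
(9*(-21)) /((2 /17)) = -3213 /2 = -1606.50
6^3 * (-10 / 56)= -270 / 7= -38.57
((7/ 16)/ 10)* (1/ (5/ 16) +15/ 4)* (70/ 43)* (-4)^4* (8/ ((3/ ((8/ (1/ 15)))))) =1743616/ 43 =40549.21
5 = 5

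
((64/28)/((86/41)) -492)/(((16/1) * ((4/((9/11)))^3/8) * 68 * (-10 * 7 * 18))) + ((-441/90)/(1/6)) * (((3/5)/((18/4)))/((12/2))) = -0.65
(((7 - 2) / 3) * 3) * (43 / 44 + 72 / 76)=8045 / 836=9.62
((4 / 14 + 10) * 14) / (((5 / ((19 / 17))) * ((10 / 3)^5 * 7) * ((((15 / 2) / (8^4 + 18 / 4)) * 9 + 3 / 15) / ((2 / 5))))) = 340776153 / 16503812500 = 0.02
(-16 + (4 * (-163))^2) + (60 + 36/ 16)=1700601/ 4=425150.25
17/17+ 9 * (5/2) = 47/2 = 23.50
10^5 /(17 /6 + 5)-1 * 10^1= 12755.96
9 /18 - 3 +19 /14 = -8 /7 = -1.14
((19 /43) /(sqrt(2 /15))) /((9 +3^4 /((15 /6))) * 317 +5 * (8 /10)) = 95 * sqrt(30) /5644954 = 0.00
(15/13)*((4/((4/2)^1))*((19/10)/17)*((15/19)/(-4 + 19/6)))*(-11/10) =297/1105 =0.27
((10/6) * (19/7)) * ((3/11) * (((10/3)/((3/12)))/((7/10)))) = 38000/1617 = 23.50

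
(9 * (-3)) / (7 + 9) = -27 / 16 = -1.69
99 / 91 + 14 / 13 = 197 / 91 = 2.16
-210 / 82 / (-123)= 35 / 1681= 0.02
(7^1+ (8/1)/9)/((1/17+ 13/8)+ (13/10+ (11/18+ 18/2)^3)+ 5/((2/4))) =1955340/223271143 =0.01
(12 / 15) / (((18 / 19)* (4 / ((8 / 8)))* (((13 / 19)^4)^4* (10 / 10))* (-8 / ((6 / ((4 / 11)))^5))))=-23830788163493704774886871003 / 1703466519508940392960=-13989584.12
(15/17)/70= 3/238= 0.01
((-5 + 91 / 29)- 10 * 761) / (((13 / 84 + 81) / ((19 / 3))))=-117435808 / 197693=-594.03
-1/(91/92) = -92/91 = -1.01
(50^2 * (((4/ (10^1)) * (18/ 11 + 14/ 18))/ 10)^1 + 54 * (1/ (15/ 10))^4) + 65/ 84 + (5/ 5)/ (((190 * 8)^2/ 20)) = 20242368133/ 80055360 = 252.85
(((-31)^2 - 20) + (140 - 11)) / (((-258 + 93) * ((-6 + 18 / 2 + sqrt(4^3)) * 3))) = -214 / 1089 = -0.20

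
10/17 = 0.59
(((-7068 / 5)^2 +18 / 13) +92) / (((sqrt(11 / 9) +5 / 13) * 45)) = -324733231 / 20425 +4221532003 * sqrt(11) / 306375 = 29800.86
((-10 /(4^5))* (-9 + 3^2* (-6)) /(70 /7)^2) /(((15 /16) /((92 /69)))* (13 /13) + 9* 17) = 7 /174880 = 0.00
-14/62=-7/31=-0.23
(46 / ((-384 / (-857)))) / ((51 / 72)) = 19711 / 136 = 144.93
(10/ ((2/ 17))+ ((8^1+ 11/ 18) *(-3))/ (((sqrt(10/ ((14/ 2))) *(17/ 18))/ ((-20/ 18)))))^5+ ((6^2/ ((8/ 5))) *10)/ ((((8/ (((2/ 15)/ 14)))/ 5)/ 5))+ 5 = 323113795034234375 *sqrt(70)/ 345025251+ 191331666576834215/ 22285368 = 16420792802.51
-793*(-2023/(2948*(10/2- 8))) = -1604239/8844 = -181.39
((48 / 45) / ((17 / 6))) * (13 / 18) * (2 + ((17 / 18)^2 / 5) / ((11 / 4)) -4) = -1793168 / 3408075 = -0.53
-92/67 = -1.37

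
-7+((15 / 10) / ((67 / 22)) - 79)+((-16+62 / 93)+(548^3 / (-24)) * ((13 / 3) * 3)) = -17917207973 / 201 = -89140338.17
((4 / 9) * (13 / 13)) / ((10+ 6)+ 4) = 0.02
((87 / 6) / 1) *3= 43.50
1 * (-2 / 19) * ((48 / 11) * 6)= -576 / 209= -2.76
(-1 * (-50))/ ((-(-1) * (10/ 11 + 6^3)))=275/ 1193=0.23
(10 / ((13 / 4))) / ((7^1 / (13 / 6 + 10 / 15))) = 340 / 273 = 1.25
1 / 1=1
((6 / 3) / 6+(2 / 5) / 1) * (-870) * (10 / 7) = -6380 / 7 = -911.43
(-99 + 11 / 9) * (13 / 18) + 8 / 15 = -70.08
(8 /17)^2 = 64 /289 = 0.22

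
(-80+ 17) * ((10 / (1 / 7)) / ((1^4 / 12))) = -52920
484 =484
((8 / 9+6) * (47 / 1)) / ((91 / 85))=247690 / 819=302.43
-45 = -45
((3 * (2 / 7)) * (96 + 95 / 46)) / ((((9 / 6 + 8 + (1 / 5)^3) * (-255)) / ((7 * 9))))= -2029950 / 929407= -2.18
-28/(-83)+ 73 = 6087/83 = 73.34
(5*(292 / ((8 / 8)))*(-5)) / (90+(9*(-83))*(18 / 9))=1825 / 351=5.20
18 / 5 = 3.60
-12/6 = -2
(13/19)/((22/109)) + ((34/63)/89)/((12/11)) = 11937220/3515589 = 3.40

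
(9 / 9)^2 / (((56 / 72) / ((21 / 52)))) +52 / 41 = 3811 / 2132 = 1.79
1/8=0.12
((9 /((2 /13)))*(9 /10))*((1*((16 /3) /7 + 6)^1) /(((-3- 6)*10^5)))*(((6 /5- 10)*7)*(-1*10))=-30459 /125000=-0.24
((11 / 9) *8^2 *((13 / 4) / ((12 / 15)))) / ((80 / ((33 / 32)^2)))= 17303 / 4096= 4.22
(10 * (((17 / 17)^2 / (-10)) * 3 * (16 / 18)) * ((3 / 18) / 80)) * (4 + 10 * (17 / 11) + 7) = -97 / 660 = -0.15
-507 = -507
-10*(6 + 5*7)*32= -13120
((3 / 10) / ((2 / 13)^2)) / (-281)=-507 / 11240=-0.05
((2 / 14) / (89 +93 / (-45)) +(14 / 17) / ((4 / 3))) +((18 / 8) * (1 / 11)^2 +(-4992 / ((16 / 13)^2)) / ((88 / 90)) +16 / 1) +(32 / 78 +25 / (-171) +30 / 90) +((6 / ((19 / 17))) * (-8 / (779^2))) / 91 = -1516669203960971366 / 452310088100013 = -3353.16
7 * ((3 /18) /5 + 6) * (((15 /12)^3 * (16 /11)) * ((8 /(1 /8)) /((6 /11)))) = 126700 /9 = 14077.78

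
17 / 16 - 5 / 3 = -0.60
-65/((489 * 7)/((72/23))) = -1560/26243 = -0.06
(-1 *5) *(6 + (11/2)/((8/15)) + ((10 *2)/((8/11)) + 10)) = -4305/16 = -269.06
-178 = -178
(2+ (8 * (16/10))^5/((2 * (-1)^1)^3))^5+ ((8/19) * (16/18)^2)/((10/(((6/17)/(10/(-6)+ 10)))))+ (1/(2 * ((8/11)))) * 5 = -2025411677838570171247645790988215960812517791/13861656188964843750000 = -146116138665377128027944.40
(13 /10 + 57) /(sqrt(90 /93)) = 583*sqrt(930) /300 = 59.26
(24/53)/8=3/53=0.06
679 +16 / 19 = 12917 / 19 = 679.84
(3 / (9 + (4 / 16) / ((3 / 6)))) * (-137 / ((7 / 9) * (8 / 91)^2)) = -4375917 / 608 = -7197.23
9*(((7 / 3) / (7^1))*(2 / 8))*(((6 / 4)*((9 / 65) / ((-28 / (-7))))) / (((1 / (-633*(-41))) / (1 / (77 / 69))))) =145051317 / 160160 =905.67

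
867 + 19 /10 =8689 /10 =868.90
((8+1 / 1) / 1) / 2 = 9 / 2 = 4.50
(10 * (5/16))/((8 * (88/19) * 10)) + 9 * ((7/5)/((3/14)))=58.81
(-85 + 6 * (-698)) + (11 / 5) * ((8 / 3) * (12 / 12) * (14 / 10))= -319859 / 75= -4264.79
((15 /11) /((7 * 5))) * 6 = 0.23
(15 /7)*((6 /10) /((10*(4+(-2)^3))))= -9 /280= -0.03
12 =12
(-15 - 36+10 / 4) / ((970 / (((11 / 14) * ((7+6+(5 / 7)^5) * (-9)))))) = 2742498 / 588245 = 4.66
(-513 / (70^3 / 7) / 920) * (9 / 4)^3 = -373977 / 2885120000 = -0.00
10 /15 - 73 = -217 /3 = -72.33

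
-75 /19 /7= -75 /133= -0.56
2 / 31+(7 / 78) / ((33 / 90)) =1371 / 4433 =0.31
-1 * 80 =-80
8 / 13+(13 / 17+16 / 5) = 4.58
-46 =-46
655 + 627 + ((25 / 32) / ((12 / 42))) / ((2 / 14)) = 83273 / 64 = 1301.14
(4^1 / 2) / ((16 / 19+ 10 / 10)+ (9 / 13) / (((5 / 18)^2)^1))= 12350 / 66779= 0.18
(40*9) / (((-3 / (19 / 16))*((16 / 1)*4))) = -285 / 128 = -2.23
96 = 96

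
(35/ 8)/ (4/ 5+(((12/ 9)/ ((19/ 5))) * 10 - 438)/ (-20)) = 9975/ 51356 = 0.19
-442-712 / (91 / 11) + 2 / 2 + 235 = -26578 / 91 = -292.07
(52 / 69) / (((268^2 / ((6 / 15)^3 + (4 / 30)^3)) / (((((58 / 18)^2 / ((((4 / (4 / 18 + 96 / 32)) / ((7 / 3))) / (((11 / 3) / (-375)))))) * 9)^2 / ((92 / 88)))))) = 3530234177679209 / 1796875144998064453125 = 0.00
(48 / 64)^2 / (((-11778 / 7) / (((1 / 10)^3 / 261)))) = -7 / 5464992000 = -0.00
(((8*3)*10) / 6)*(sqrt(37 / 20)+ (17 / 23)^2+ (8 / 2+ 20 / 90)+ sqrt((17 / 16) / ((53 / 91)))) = 10*sqrt(81991) / 53+ 4*sqrt(185)+ 908120 / 4761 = 299.17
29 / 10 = 2.90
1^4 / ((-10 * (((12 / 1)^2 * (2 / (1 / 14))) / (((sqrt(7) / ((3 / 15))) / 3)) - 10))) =-0.00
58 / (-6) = -29 / 3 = -9.67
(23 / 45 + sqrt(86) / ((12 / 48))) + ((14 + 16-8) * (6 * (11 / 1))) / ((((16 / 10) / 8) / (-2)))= -653377 / 45 + 4 * sqrt(86)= -14482.39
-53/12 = -4.42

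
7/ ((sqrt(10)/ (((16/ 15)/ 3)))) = 56*sqrt(10)/ 225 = 0.79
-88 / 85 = -1.04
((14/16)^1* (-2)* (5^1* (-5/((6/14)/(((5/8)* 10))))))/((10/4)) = 6125/24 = 255.21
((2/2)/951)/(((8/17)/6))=17/1268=0.01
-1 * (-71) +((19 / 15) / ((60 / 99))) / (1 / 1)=7309 / 100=73.09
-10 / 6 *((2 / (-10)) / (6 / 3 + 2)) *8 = 2 / 3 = 0.67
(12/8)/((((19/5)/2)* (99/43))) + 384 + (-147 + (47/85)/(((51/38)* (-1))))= 214662956/906015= 236.93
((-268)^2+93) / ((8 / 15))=1078755 / 8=134844.38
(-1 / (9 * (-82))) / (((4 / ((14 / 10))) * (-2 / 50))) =-35 / 2952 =-0.01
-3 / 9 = -1 / 3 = -0.33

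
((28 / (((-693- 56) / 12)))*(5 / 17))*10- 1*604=-605.32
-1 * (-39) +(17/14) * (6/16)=4419/112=39.46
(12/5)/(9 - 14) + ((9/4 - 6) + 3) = -123/100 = -1.23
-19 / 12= -1.58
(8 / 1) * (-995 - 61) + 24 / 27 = -76024 / 9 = -8447.11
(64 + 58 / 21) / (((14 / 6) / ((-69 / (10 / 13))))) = -628797 / 245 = -2566.52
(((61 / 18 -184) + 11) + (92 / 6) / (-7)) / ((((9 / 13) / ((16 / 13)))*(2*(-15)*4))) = 21647 / 8505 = 2.55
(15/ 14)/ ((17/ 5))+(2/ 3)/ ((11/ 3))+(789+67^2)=5278.50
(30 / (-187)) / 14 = -15 / 1309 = -0.01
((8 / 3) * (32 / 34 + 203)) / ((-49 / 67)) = -1858312 / 2499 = -743.62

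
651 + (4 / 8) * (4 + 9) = 1315 / 2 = 657.50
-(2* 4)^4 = -4096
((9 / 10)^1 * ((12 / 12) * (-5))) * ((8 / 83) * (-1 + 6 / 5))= -36 / 415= -0.09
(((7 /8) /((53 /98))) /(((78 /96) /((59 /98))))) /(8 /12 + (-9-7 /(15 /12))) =-12390 /144001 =-0.09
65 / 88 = 0.74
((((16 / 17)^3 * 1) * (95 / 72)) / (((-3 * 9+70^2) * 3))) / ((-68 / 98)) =-1191680 / 10988941491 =-0.00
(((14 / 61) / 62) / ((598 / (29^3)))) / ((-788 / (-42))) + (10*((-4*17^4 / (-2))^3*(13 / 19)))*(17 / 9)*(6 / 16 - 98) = -448042589656429115902970367827 / 76187731932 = -5880770805151694640.99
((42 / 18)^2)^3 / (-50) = -117649 / 36450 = -3.23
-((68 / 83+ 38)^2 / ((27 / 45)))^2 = -299364048579600 / 47458321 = -6307935.94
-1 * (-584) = 584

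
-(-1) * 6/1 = 6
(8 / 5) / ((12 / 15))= 2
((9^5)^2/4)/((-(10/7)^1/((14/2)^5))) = -410216697993249/40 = -10255417449831.22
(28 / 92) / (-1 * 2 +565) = 7 / 12949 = 0.00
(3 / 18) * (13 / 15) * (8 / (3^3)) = 52 / 1215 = 0.04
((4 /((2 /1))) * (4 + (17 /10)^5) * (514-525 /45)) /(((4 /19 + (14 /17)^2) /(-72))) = -45177606072027 /30500000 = -1481232.99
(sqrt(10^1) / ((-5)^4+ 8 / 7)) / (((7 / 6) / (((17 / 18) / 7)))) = 17 * sqrt(10) / 92043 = 0.00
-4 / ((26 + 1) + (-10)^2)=-4 / 127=-0.03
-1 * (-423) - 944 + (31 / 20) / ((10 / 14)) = -51883 / 100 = -518.83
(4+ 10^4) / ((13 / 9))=90036 / 13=6925.85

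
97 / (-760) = -97 / 760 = -0.13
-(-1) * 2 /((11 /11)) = 2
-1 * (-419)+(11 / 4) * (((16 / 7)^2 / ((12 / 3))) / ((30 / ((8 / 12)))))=924071 / 2205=419.08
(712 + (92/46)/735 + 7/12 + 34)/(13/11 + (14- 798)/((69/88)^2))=-38317469091/65387915740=-0.59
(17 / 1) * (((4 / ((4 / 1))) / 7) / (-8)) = -17 / 56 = -0.30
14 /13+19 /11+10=1831 /143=12.80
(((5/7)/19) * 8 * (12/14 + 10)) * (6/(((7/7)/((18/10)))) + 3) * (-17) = -37536/49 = -766.04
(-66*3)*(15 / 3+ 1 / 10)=-5049 / 5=-1009.80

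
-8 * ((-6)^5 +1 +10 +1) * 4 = 248448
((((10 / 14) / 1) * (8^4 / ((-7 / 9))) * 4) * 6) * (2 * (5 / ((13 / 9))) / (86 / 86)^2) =-398131200 / 637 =-625009.73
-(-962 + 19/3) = 2867/3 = 955.67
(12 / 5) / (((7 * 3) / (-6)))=-24 / 35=-0.69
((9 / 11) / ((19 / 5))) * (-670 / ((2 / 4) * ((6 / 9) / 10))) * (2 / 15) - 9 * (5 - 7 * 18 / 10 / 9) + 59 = -575203 / 1045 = -550.43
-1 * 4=-4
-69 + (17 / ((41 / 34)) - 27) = -3358 / 41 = -81.90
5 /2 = 2.50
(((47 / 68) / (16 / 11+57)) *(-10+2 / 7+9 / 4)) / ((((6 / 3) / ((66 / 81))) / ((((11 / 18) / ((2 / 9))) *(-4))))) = 13074413 / 33055344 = 0.40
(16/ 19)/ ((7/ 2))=32/ 133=0.24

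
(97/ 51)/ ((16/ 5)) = 485/ 816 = 0.59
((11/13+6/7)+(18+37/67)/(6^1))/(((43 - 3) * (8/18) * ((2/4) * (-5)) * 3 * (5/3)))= -526269/24388000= -0.02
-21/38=-0.55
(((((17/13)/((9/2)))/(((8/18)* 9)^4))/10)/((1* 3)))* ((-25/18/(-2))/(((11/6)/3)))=85/1976832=0.00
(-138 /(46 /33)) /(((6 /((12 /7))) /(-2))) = 396 /7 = 56.57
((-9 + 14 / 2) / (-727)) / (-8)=-1 / 2908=-0.00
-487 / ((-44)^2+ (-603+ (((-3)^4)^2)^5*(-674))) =487 / 8194266519404370010541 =0.00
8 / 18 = 4 / 9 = 0.44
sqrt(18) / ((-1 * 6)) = -sqrt(2) / 2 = -0.71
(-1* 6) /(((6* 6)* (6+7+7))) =-1 /120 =-0.01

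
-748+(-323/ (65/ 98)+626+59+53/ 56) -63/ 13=-2016139/ 3640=-553.88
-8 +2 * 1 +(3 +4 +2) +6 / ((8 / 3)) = 21 / 4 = 5.25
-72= -72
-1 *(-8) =8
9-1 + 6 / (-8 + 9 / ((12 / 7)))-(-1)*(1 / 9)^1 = 5.93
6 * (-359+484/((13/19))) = 27174/13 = 2090.31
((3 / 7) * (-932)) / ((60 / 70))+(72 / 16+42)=-839 / 2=-419.50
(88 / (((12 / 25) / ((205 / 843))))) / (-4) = -56375 / 5058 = -11.15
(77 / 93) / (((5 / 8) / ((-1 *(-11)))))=6776 / 465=14.57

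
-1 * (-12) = 12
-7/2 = -3.50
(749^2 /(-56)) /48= -80143 /384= -208.71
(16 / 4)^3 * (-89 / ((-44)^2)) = -356 / 121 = -2.94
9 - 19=-10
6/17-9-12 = -351/17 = -20.65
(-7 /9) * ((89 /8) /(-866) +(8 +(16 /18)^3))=-307204457 /45454608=-6.76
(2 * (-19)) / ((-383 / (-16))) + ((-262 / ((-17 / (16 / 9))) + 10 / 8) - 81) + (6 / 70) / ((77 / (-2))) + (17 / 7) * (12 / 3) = -27937893031 / 631697220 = -44.23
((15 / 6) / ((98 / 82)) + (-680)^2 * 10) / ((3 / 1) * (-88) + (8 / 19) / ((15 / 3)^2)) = -215247297375 / 12288416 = -17516.28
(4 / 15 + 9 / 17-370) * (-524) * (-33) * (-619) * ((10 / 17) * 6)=4030903051824 / 289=13947761425.00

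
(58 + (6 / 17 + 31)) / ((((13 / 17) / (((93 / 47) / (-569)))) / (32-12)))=-2825340 / 347659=-8.13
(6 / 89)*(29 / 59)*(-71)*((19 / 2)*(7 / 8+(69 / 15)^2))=-517218741 / 1050200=-492.50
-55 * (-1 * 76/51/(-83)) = -4180/4233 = -0.99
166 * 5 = 830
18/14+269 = 1892/7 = 270.29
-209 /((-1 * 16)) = 209 /16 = 13.06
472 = 472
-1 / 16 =-0.06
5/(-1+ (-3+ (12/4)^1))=-5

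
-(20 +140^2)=-19620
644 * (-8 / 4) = -1288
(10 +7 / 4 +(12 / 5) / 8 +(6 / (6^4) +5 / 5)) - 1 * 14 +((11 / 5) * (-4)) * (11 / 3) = -35869 / 1080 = -33.21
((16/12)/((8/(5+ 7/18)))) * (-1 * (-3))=97/36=2.69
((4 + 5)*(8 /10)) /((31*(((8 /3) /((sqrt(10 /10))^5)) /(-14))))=-189 /155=-1.22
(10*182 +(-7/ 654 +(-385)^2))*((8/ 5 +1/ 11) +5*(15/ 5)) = 15013801719/ 5995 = 2504387.28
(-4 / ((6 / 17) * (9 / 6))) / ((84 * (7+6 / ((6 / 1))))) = -17 / 1512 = -0.01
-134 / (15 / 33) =-1474 / 5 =-294.80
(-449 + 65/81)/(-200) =4538/2025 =2.24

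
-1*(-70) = 70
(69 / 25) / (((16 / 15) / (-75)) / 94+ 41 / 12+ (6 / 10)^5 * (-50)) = -5.85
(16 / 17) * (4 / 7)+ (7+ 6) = 1611 / 119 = 13.54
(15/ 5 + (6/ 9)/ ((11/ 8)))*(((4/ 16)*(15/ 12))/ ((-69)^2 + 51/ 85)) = 2875/ 12570624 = 0.00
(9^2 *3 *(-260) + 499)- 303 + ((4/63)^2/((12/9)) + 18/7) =-83324426/1323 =-62981.43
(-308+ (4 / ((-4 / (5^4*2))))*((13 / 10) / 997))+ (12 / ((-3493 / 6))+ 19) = -1012196478 / 3482521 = -290.65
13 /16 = 0.81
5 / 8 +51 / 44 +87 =7813 / 88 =88.78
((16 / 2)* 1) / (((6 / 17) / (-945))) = -21420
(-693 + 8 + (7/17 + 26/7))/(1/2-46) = 14.96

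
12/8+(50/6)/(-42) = 82/63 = 1.30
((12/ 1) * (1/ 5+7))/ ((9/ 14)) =672/ 5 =134.40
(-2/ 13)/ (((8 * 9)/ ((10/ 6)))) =-5/ 1404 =-0.00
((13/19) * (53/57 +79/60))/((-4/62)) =-1032083/43320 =-23.82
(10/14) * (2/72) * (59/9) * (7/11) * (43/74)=12685/263736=0.05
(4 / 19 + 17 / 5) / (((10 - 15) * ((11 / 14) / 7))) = -33614 / 5225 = -6.43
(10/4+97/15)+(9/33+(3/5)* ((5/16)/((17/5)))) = 417139/44880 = 9.29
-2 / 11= -0.18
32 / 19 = 1.68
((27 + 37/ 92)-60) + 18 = -1343/ 92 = -14.60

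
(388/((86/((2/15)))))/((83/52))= 0.38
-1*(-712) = 712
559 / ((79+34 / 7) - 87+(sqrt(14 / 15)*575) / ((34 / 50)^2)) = 10784983209 / 8859656160629+568962428125*sqrt(210) / 17719312321258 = 0.47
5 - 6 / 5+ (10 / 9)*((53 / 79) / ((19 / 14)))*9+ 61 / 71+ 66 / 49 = 285889376 / 26109895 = 10.95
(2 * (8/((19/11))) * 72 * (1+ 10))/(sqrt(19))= 139392 * sqrt(19)/361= 1683.09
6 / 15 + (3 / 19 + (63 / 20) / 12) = 1247 / 1520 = 0.82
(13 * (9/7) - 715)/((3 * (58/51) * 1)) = -41548/203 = -204.67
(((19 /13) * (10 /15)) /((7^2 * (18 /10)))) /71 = 190 /1221129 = 0.00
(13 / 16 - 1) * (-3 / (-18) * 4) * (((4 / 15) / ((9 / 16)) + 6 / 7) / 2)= -629 / 7560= -0.08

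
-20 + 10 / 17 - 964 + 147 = -14219 / 17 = -836.41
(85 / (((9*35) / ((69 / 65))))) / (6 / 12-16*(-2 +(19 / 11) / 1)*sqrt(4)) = 8602 / 277095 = 0.03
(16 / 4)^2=16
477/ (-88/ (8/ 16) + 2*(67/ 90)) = -21465/ 7853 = -2.73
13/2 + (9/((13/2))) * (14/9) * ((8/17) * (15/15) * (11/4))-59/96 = 184001/21216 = 8.67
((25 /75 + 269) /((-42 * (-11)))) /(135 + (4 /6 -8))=404 /88473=0.00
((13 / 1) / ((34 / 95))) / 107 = 1235 / 3638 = 0.34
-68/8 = -8.50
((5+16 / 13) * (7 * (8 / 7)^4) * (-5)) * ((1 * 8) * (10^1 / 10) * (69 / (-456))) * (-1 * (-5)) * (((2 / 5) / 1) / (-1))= -76308480 / 84721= -900.70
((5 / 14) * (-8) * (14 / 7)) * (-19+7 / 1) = 480 / 7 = 68.57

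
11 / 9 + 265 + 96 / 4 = 2612 / 9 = 290.22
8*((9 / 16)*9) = 81 / 2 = 40.50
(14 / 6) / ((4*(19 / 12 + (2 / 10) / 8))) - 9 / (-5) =2.16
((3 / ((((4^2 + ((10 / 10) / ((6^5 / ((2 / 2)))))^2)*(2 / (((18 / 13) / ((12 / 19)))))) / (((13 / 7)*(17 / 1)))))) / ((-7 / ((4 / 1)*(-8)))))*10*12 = 168744166686720 / 47405482033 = 3559.59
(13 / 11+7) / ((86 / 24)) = 1080 / 473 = 2.28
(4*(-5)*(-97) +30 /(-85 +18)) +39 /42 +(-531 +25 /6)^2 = 4718974027 /16884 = 279493.84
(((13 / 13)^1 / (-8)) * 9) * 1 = -9 / 8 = -1.12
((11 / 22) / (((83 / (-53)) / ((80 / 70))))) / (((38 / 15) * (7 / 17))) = -27030 / 77273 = -0.35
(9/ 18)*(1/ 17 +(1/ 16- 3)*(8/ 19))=-761/ 1292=-0.59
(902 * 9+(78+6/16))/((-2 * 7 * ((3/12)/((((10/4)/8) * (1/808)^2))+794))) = -29805/26629792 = -0.00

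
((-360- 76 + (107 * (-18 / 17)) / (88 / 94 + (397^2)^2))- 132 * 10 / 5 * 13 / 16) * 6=-77465326855070433 / 19847636908667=-3903.00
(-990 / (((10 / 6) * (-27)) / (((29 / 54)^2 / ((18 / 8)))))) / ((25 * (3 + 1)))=9251 / 328050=0.03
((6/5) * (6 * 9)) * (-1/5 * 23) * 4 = -29808/25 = -1192.32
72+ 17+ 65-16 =138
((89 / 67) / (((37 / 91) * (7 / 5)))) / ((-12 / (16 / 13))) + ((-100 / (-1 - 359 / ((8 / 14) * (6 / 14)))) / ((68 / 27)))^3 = -47696976248947246780 / 199298767313042136687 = -0.24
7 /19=0.37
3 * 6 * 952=17136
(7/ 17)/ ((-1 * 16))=-7/ 272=-0.03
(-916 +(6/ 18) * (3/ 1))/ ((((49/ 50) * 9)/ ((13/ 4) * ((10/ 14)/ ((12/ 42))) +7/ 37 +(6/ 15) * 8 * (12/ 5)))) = -36098885/ 21756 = -1659.26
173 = 173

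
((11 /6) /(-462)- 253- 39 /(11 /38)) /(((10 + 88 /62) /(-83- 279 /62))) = 2970.96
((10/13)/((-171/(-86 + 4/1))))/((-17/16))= -13120/37791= -0.35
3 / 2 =1.50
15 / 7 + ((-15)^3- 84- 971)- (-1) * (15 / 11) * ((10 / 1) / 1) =-339895 / 77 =-4414.22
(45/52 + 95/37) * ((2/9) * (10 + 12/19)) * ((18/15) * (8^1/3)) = 2134736/82251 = 25.95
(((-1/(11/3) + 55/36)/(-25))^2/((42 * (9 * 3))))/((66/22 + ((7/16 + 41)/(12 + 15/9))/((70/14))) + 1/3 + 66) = 1446767/45529538447250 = 0.00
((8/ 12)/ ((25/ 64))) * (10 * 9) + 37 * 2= 1138/ 5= 227.60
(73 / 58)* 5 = 365 / 58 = 6.29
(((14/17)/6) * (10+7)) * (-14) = -98/3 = -32.67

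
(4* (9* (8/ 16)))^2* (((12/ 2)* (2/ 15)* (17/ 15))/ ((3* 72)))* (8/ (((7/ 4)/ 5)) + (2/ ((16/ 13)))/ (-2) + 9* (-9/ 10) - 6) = 75633/ 7000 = 10.80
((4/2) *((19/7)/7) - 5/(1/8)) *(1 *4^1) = -7688/49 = -156.90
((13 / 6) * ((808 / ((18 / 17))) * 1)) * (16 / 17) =42016 / 27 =1556.15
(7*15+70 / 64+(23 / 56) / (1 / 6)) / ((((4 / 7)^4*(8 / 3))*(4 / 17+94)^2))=2410471259 / 56063950848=0.04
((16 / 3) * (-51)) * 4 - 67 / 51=-55555 / 51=-1089.31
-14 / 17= -0.82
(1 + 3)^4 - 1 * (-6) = 262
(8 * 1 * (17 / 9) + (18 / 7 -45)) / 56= -1721 / 3528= -0.49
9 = 9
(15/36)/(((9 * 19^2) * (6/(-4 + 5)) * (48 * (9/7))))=35/101056896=0.00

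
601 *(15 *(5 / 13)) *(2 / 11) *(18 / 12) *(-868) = -117375300 / 143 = -820806.29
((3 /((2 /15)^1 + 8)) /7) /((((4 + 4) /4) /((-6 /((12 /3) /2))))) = -135 /1708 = -0.08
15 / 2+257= 529 / 2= 264.50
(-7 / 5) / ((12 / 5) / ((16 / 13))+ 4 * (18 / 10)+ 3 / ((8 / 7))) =-56 / 471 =-0.12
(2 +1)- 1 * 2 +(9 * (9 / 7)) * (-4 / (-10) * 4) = 683 / 35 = 19.51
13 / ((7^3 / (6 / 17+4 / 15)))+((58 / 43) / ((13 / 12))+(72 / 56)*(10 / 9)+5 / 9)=477100853 / 146678805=3.25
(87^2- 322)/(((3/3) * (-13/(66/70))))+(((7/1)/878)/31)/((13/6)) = -250354248/476315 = -525.61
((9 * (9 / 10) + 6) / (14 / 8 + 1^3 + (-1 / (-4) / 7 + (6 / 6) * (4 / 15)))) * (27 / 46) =79947 / 29486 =2.71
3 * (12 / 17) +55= 971 / 17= 57.12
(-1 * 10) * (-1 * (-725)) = -7250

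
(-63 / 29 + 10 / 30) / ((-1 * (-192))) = -5 / 522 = -0.01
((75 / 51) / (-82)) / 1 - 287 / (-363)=391003 / 506022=0.77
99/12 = 33/4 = 8.25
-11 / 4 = -2.75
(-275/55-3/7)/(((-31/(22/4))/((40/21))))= 8360/4557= 1.83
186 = 186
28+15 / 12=29.25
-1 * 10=-10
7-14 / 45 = 301 / 45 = 6.69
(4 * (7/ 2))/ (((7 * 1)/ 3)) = 6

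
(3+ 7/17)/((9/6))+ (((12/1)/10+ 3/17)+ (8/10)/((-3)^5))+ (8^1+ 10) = 447133/20655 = 21.65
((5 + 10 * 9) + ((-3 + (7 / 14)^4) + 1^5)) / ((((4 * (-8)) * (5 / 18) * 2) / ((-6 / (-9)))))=-4467 / 1280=-3.49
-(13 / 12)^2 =-169 / 144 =-1.17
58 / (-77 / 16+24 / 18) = -2784 / 167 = -16.67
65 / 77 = 0.84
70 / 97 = 0.72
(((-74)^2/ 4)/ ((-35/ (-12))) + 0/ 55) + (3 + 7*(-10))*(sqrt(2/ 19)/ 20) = 16428/ 35 - 67*sqrt(38)/ 380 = 468.28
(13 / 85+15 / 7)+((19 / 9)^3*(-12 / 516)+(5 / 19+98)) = 35558324198 / 354377835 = 100.34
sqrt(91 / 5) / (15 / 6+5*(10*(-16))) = -2*sqrt(455) / 7975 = -0.01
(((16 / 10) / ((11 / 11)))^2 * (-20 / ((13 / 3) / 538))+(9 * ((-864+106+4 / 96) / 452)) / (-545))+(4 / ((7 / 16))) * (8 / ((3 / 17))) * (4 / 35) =-23761040174357 / 3766045920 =-6309.28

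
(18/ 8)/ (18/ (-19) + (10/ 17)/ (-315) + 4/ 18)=-183141/ 59176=-3.09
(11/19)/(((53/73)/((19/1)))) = 803/53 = 15.15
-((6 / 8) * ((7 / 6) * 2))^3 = -343 / 64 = -5.36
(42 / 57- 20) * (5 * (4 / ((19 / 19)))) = -7320 / 19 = -385.26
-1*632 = -632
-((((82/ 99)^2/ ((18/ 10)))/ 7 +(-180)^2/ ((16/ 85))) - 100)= -106219106195/ 617463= -172025.05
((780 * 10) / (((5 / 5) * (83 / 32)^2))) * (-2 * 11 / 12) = -14643200 / 6889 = -2125.59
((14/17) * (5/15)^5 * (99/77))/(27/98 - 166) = -196/7454619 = -0.00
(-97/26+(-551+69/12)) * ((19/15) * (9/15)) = -417.23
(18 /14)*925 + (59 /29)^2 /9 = 63036292 /52983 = 1189.75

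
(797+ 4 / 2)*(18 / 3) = 4794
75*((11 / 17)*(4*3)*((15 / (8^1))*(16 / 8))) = 37125 / 17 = 2183.82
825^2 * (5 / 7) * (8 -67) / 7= -200784375 / 49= -4097640.31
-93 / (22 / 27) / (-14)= 2511 / 308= 8.15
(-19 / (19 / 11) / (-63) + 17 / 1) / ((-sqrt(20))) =-541 * sqrt(5) / 315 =-3.84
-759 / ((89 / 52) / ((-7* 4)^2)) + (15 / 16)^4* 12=-506955153333 / 1458176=-347663.90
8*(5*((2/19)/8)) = 10/19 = 0.53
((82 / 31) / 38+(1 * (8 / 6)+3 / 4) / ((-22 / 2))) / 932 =-9313 / 72461136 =-0.00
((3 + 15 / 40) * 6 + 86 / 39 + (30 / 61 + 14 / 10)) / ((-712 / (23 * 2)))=-26643821 / 16938480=-1.57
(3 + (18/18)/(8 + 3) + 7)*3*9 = 2997/11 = 272.45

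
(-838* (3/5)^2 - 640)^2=554225764/625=886761.22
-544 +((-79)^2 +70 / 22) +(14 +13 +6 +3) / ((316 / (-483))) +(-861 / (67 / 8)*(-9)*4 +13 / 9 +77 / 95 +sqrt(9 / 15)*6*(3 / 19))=9349.16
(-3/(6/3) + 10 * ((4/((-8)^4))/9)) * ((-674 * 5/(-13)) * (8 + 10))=-11638295/1664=-6994.17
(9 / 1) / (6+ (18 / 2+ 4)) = 9 / 19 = 0.47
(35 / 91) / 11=5 / 143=0.03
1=1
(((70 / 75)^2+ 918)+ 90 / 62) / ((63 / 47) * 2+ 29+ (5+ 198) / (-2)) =-603409594 / 45776925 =-13.18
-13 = -13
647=647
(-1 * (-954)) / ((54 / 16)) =282.67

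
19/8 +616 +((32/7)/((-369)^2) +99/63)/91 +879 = 1039005240727/693876456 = 1497.39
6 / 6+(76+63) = 140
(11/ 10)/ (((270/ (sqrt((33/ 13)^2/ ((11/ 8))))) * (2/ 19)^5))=27237089 * sqrt(22)/ 187200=682.44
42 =42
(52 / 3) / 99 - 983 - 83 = -316550 / 297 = -1065.82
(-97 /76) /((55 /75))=-1455 /836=-1.74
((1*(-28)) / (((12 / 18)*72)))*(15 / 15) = -7 / 12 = -0.58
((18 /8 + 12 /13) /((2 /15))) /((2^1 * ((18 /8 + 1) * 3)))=825 /676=1.22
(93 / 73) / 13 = 93 / 949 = 0.10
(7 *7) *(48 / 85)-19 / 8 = 17201 / 680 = 25.30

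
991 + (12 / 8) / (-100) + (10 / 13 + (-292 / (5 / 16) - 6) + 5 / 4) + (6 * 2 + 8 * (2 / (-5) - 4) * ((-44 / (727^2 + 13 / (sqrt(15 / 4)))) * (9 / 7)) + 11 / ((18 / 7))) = 47279443516985322547 / 686345514626608200 - 1812096 * sqrt(15) / 146655024492865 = 68.89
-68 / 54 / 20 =-17 / 270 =-0.06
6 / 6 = 1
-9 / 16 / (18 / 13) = -0.41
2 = 2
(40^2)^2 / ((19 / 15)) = 38400000 / 19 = 2021052.63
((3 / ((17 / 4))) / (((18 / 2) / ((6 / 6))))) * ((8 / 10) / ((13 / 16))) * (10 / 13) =512 / 8619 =0.06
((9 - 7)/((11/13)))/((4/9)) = 5.32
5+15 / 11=70 / 11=6.36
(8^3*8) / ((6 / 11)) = 22528 / 3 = 7509.33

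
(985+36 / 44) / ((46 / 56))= 303632 / 253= 1200.13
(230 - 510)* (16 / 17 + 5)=-28280 / 17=-1663.53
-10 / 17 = -0.59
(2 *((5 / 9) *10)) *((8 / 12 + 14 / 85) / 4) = 1060 / 459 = 2.31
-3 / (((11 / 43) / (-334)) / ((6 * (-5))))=-117507.27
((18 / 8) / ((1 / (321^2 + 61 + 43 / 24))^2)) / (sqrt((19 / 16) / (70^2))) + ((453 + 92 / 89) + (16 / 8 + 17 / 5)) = 204448 / 445 + 214308699817835 * sqrt(19) / 608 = 1536430864320.51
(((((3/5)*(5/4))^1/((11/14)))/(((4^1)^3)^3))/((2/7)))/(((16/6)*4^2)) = 441/1476395008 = 0.00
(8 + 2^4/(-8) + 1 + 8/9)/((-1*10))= -71/90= -0.79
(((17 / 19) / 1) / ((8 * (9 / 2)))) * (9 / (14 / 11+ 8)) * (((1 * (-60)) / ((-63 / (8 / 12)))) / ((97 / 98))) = 770 / 49761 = 0.02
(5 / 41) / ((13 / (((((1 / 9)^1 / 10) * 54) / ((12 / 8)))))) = 2 / 533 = 0.00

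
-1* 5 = -5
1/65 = 0.02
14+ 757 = 771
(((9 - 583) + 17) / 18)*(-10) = 2785 / 9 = 309.44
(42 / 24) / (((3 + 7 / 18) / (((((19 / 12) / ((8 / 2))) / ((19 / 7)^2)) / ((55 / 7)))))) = 0.00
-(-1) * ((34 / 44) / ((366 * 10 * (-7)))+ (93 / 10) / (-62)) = -84563 / 563640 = -0.15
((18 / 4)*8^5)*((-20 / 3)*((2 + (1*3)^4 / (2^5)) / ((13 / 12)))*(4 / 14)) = -106905600 / 91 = -1174786.81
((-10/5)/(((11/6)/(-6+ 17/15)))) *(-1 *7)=-37.16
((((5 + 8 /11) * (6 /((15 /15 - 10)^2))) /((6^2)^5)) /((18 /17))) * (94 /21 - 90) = -7633 /13468840704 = -0.00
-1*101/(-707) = 0.14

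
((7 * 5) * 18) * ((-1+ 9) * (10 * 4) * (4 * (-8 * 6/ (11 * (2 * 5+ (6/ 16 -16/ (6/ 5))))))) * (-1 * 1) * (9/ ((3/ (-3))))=8360755200/ 781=10705192.32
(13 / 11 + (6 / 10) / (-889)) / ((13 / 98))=8.90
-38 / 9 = -4.22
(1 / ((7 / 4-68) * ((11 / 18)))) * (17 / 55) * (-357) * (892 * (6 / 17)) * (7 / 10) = 481487328 / 801625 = 600.64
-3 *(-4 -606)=1830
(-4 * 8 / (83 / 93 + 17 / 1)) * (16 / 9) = -124 / 39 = -3.18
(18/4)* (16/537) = 24/179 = 0.13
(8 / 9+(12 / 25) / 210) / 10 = 3509 / 39375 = 0.09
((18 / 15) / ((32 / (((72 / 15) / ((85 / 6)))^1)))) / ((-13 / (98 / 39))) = -882 / 359125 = -0.00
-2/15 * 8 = -16/15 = -1.07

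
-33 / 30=-11 / 10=-1.10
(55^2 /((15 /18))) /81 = 44.81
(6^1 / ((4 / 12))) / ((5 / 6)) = 108 / 5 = 21.60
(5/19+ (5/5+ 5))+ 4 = 195/19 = 10.26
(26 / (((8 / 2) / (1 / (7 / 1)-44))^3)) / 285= -376147759 / 3128160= -120.25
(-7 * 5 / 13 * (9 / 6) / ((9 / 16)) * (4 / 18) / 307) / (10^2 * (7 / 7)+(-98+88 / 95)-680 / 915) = -231800 / 97376409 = -0.00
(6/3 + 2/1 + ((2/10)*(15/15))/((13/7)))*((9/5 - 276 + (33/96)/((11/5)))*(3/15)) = -225.14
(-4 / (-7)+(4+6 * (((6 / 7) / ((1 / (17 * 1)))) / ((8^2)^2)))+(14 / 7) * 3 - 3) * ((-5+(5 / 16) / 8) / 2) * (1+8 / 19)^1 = -133302375 / 4980736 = -26.76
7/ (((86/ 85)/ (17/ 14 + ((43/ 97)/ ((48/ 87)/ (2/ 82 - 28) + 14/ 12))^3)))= 194941503159069378681721/ 22150858425994109164700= 8.80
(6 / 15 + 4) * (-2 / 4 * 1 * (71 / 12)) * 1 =-781 / 60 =-13.02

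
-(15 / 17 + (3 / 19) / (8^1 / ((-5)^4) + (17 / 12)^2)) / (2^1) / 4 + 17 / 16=885344617 / 939423536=0.94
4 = 4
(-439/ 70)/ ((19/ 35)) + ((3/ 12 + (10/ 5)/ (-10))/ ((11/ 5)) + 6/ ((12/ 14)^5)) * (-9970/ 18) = -17569475443/ 2437776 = -7207.17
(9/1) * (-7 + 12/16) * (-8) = 450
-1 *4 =-4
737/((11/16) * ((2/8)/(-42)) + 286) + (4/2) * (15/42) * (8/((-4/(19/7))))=-4453826/3424463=-1.30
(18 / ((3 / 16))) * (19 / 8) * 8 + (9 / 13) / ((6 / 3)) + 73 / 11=523661 / 286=1830.98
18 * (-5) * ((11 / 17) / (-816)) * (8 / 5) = 33 / 289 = 0.11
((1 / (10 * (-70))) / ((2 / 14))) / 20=-0.00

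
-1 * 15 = -15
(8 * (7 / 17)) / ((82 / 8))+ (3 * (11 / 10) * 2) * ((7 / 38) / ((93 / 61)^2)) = 322402829 / 381795690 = 0.84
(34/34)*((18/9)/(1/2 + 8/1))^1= 4/17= 0.24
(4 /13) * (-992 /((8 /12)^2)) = -8928 /13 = -686.77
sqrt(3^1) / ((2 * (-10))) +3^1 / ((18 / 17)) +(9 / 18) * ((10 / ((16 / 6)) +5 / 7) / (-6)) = 827 / 336 - sqrt(3) / 20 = 2.37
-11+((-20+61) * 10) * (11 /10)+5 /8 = 3525 /8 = 440.62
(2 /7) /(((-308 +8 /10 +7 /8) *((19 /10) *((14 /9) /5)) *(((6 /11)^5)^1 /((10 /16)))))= -0.02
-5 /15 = -1 /3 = -0.33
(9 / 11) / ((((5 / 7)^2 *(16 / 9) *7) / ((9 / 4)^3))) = 413343 / 281600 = 1.47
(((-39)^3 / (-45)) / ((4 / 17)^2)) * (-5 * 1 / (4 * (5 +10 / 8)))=-1904799 / 400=-4762.00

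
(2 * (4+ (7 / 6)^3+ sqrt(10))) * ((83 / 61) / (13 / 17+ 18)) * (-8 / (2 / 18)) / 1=-3406154 / 58377 - 203184 * sqrt(10) / 19459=-91.37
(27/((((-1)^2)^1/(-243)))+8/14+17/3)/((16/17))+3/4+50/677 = -792013223/113736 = -6963.61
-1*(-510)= 510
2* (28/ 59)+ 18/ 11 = 1678/ 649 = 2.59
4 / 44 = 1 / 11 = 0.09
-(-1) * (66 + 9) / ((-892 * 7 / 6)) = -225 / 3122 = -0.07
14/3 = 4.67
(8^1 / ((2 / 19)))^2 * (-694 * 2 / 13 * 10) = -80170880 / 13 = -6166990.77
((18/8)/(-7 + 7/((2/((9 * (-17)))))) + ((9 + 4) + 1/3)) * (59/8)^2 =302056813/416640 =724.98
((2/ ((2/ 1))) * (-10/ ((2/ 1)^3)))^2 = 25/ 16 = 1.56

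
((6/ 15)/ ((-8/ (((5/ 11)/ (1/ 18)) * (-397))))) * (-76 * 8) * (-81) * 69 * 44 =24282908352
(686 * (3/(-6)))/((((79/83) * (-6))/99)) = 939477/158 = 5946.06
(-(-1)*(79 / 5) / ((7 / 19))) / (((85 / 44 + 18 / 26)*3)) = 572 / 105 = 5.45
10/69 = 0.14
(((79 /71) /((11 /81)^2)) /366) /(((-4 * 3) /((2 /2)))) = -57591 /4192408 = -0.01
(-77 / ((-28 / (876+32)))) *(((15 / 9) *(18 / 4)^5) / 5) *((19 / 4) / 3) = 311273523 / 128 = 2431824.40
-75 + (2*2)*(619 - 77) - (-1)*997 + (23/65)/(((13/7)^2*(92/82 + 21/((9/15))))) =50270591857/16268785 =3090.00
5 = 5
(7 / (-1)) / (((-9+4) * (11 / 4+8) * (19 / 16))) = 0.11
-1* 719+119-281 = -881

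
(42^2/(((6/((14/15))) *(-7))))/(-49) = 4/5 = 0.80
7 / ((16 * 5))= 0.09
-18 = -18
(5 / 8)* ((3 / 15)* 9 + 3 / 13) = 33 / 26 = 1.27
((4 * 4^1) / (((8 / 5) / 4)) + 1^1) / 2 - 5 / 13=20.12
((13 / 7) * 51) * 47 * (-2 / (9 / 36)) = -249288 / 7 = -35612.57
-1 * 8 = -8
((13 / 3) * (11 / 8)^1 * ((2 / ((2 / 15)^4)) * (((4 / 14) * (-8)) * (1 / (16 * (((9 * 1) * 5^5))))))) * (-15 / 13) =99 / 448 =0.22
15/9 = 5/3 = 1.67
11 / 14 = 0.79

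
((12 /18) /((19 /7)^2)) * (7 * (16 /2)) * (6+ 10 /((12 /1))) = 34.63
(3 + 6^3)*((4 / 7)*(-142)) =-124392 / 7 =-17770.29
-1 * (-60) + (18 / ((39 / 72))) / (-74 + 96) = 8796 / 143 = 61.51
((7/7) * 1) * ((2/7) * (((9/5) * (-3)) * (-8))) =432/35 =12.34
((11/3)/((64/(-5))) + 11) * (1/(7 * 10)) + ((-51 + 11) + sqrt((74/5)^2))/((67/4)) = -1216933/900480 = -1.35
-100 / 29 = -3.45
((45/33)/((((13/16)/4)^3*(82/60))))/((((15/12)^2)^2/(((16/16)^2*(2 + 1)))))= 3623878656/24771175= 146.29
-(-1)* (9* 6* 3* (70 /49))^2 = 2624400 /49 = 53559.18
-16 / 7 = -2.29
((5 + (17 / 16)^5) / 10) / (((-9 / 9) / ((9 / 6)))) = -19988211 / 20971520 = -0.95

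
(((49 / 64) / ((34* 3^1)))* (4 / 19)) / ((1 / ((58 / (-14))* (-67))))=13601 / 31008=0.44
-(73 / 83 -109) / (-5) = -8974 / 415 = -21.62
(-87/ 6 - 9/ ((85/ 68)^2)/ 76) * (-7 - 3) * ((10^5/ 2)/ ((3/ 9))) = 415410000/ 19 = 21863684.21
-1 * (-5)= 5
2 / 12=1 / 6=0.17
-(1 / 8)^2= -1 / 64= -0.02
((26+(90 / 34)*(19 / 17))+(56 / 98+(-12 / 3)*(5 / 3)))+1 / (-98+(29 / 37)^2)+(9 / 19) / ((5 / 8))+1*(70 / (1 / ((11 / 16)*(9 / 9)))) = 44112902697859 / 614935113240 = 71.74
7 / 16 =0.44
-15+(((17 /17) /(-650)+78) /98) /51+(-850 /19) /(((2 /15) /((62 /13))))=-1615.19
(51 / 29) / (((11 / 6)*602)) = 153 / 96019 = 0.00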